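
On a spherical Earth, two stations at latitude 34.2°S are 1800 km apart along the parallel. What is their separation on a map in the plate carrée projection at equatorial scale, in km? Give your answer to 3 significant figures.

2180 km

Plate carrée maps x = Rλ, y = Rφ. The meridian scale is h = 1 and the parallel scale is k = 1/cos φ = sec φ.
Along the parallel, k = sec 34.2° = 1/0.8271 = 1.209.
Map distance = 1800 × 1.209 ≈ 2180 km.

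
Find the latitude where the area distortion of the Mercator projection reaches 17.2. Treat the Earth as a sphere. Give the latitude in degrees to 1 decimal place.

76.0°

Mercator areal scale is sec²φ.
sec²φ = 17.2  ⇒  cos²φ = 0.05814  ⇒  cos φ = 0.2411.
φ = arccos(0.2411) ≈ 76.0°.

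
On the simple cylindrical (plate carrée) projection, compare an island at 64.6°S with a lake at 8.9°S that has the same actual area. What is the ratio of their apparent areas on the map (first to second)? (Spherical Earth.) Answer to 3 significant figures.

2.30

For the equirectangular projection with φ₀ = 0 (plate carrée), h = 1 along meridians and k = sec φ along parallels.
Areal scale at 64.6°: h·k = 1.000 × 2.331 = 2.331.
Areal scale at 8.9°: h·k = 1.000 × 1.012 = 1.012.
Ratio = 2.331/1.012 ≈ 2.30.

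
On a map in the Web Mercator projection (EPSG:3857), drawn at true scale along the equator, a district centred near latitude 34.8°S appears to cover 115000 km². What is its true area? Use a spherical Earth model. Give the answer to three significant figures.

Mercator is conformal, so the point scale is isotropic: h = k = sec φ = 1/cos φ.
Areal scale = k² = sec²φ = 1/cos²(34.8°) = 1/0.8211² = 1.483.
True area = apparent / (areal scale) = 115000 / 1.483 ≈ 77500 km².

77500 km²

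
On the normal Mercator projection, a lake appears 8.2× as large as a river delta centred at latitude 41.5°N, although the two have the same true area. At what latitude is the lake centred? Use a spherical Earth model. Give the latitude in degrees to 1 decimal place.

74.8°

For equal true areas on Mercator, apparent areas scale as sec²φ, so the ratio is cos²φ₂ / cos²φ₁.
cos²φ₂ / cos²φ₁ = 8.2  ⇒  cos φ₁ = cos 41.5° / √8.2 = 0.7490/2.864 = 0.2615.
φ₁ = arccos(0.2615) ≈ 74.8°.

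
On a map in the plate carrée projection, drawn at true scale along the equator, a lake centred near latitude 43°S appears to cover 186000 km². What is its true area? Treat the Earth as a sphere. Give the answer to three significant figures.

Plate carrée maps x = Rλ, y = Rφ. The meridian scale is h = 1 and the parallel scale is k = 1/cos φ = sec φ.
Areal scale = h·k = 1 × sec φ; at 43°, h = 1.000, k = 1.367, so h·k = 1.367.
True area = apparent / (areal scale) = 186000 / 1.367 ≈ 136000 km².

136000 km²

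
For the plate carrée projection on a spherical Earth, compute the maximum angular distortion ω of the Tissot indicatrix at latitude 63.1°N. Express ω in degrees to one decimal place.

44.3°

In the plate carrée (x = Rλ, y = Rφ), meridians are true-scale (h = 1) and parallels are stretched by k = sec φ.
At 63.1°: h = 1.000, k = 2.210; principal scales a = 2.210, b = 1.000.
sin(ω/2) = (a − b)/(a + b) = 1.210/3.210 = 0.3770, so ω = 2 arcsin(0.3770) ≈ 44.3°.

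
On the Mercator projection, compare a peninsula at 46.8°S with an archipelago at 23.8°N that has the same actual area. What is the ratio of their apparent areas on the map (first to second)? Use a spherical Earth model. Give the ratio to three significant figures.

On Mercator, area is exaggerated by sec²φ = 1/cos²φ.
At 46.8°: sec²(46.8°) = 1/0.6845² = 2.134.
At 23.8°: sec²(23.8°) = 1/0.9150² = 1.195.
Ratio = 2.134/1.195 = cos²(23.8°)/cos²(46.8°) ≈ 1.79.

1.79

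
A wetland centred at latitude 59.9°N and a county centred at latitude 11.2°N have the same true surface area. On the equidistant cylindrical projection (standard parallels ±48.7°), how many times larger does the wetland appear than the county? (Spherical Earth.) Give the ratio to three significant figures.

With standard parallel φ₀ = 48.7°, the equirectangular projection gives x = Rλ cos φ₀, y = Rφ, so h = 1 and k = cos 48.7° / cos φ.
Areal scale at 59.9°: h·k = 1.000 × 1.316 = 1.316.
Areal scale at 11.2°: h·k = 1.000 × 0.6728 = 0.6728.
Ratio = 1.316/0.6728 ≈ 1.96.

1.96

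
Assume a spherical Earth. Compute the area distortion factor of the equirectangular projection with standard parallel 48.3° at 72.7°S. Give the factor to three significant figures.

2.24

The equidistant cylindrical projection with φ₀ = 48.3° has h = 1 (meridians true) and k = cos φ₀ / cos φ along parallels.
Areal scale = h·k = 1 × cos φ₀ / cos φ; at 72.7°, h = 1.000, k = 2.237, so h·k = 2.237.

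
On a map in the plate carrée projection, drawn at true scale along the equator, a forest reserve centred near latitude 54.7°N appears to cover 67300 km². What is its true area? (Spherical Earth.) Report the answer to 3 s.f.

In the plate carrée (x = Rλ, y = Rφ), meridians are true-scale (h = 1) and parallels are stretched by k = sec φ.
Areal scale = h·k = 1 × sec φ; at 54.7°, h = 1.000, k = 1.731, so h·k = 1.731.
True area = apparent / (areal scale) = 67300 / 1.731 ≈ 38900 km².

38900 km²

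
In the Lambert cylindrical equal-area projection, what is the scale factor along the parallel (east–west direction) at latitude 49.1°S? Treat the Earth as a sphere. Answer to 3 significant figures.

1.53

The Lambert cylindrical equal-area projection is the cylindrical equal-area projection with its standard parallel at the equator (φ₀ = 0). A cylindrical equal-area projection with standard parallel φ₀ has meridian scale h = cos φ / cos φ₀ and parallel scale k = cos φ₀ / cos φ (so areas are preserved, h·k = 1).
k = cos 0° / cos 49.1° = 1.000/0.6547 = 1.527.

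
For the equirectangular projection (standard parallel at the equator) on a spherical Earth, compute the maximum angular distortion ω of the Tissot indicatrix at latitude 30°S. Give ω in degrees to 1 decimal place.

For the equirectangular projection with φ₀ = 0 (plate carrée), h = 1 along meridians and k = sec φ along parallels.
At 30°: h = 1.000, k = 1.155; principal scales a = 1.155, b = 1.000.
sin(ω/2) = (a − b)/(a + b) = 0.1547/2.155 = 0.07180, so ω = 2 arcsin(0.07180) ≈ 8.2°.

8.2°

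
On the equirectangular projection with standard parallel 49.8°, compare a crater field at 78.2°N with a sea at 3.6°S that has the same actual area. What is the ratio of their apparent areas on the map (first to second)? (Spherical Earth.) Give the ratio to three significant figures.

4.88

In the equirectangular projection with standard parallel φ₀ = 49.8° (x = Rλ cos φ₀, y = Rφ), meridians are true-scale (h = 1) and the parallel scale is k = cos φ₀ / cos φ.
Areal scale at 78.2°: h·k = 1.000 × 3.156 = 3.156.
Areal scale at 3.6°: h·k = 1.000 × 0.6467 = 0.6467.
Ratio = 3.156/0.6467 ≈ 4.88.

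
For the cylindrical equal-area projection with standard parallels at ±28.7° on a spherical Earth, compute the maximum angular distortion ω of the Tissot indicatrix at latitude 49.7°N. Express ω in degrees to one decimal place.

34.4°

A cylindrical equal-area projection with standard parallel φ₀ has meridian scale h = cos φ / cos φ₀ and parallel scale k = cos φ₀ / cos φ (so areas are preserved, h·k = 1).
At 49.7°: h = 0.7374, k = 1.356; principal scales a = 1.356, b = 0.7374.
sin(ω/2) = (a − b)/(a + b) = 0.6188/2.094 = 0.2956, so ω = 2 arcsin(0.2956) ≈ 34.4°.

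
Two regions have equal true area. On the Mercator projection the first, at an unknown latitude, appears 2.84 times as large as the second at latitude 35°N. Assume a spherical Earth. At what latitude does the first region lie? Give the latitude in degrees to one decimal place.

60.9°

Mercator areal scale is sec²φ, so apparent-area ratio = sec²φ₁ / sec²φ₂ = cos²φ₂ / cos²φ₁.
cos²φ₂ / cos²φ₁ = 2.84  ⇒  cos φ₁ = cos 35° / √2.84 = 0.8192/1.685 = 0.4861.
φ₁ = arccos(0.4861) ≈ 60.9°.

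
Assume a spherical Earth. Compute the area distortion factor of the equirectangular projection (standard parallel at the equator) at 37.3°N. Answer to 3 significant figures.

In the plate carrée (x = Rλ, y = Rφ), meridians are true-scale (h = 1) and parallels are stretched by k = sec φ.
Areal scale = h·k = 1 × sec φ; at 37.3°, h = 1.000, k = 1.257, so h·k = 1.257.

1.26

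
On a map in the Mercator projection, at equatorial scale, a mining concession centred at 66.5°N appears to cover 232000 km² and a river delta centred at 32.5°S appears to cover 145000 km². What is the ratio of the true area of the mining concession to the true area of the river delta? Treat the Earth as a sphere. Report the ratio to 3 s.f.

0.358

On Mercator the areal scale is sec²φ, so true area = apparent × cos²φ.
True area of mining concession: 232000 × cos²(66.5°) = 232000 × 0.1590 = 36890 km².
True area of river delta: 145000 × cos²(32.5°) = 145000 × 0.7113 = 103100 km².
Ratio = 36890 / 103100 ≈ 0.358.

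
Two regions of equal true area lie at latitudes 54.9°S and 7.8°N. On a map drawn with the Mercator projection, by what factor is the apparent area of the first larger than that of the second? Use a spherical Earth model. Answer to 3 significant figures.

2.97

On Mercator, area is exaggerated by sec²φ = 1/cos²φ.
At 54.9°: sec²(54.9°) = 1/0.5750² = 3.025.
At 7.8°: sec²(7.8°) = 1/0.9907² = 1.019.
Ratio = 3.025/1.019 = cos²(7.8°)/cos²(54.9°) ≈ 2.97.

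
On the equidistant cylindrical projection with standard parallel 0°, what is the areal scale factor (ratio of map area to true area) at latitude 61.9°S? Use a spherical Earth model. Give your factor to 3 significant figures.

2.12

For the equirectangular projection with φ₀ = 0 (plate carrée), h = 1 along meridians and k = sec φ along parallels.
Areal scale = h·k = 1 × sec φ; at 61.9°, h = 1.000, k = 2.123, so h·k = 2.123.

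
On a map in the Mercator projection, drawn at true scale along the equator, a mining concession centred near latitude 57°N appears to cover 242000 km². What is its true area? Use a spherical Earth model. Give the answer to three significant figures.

71800 km²

For Mercator, h = k = sec φ (a conformal cylindrical projection has a single point scale, 1/cos φ).
Areal scale = k² = sec²φ = 1/cos²(57°) = 1/0.5446² = 3.371.
True area = apparent / (areal scale) = 242000 / 3.371 ≈ 71800 km².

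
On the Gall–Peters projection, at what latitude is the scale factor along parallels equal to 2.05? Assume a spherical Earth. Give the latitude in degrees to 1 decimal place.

69.8°

The Gall–Peters projection is cylindrical equal-area with φ₀ = 45°. For cylindrical equal-area with standard parallel φ₀, h = cos φ / cos φ₀ and k = cos φ₀ / cos φ, so h·k = 1.
k = cos φ₀ / cos φ = 2.05  ⇒  cos φ = cos 45° / 2.05 = 0.3449.
φ = arccos(0.3449) ≈ 69.8°.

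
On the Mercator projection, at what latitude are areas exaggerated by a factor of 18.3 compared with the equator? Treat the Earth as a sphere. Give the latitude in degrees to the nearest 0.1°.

76.5°

Mercator areal scale is sec²φ.
sec²φ = 18.3  ⇒  cos²φ = 0.05464  ⇒  cos φ = 0.2338.
φ = arccos(0.2338) ≈ 76.5°.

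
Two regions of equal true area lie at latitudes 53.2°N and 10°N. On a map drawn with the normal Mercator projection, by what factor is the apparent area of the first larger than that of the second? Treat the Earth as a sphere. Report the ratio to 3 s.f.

2.70

Mercator areal scale is sec²φ.
At 53.2°: sec²(53.2°) = 1/0.5990² = 2.787.
At 10°: sec²(10°) = 1/0.9848² = 1.031.
Ratio = 2.787/1.031 = cos²(10°)/cos²(53.2°) ≈ 2.70.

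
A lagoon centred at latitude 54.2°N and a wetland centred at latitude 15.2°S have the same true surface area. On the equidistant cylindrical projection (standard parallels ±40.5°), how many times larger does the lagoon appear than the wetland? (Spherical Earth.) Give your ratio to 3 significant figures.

With standard parallel φ₀ = 40.5°, the equirectangular projection gives x = Rλ cos φ₀, y = Rφ, so h = 1 and k = cos 40.5° / cos φ.
Areal scale at 54.2°: h·k = 1.000 × 1.300 = 1.300.
Areal scale at 15.2°: h·k = 1.000 × 0.7880 = 0.7880.
Ratio = 1.300/0.7880 ≈ 1.65.

1.65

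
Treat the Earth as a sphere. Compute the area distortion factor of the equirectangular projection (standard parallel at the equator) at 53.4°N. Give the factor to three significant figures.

1.68

In the plate carrée (x = Rλ, y = Rφ), meridians are true-scale (h = 1) and parallels are stretched by k = sec φ.
Areal scale = h·k = 1 × sec φ; at 53.4°, h = 1.000, k = 1.677, so h·k = 1.677.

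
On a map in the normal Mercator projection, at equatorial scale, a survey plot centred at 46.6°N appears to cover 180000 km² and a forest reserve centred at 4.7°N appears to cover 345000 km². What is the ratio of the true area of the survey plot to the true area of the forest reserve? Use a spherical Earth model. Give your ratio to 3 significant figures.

0.248

On Mercator the areal scale is sec²φ, so true area = apparent × cos²φ.
True area of survey plot: 180000 × cos²(46.6°) = 180000 × 0.4721 = 84980 km².
True area of forest reserve: 345000 × cos²(4.7°) = 345000 × 0.9933 = 342700 km².
Ratio = 84980 / 342700 ≈ 0.248.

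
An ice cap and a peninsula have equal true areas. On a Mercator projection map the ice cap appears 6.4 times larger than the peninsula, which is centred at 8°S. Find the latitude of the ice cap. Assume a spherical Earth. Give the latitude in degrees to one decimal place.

On Mercator, (apparent₁)/(apparent₂) = sec²φ₁ / sec²φ₂ when true areas are equal.
cos²φ₂ / cos²φ₁ = 6.4  ⇒  cos φ₁ = cos 8° / √6.4 = 0.9903/2.530 = 0.3914.
φ₁ = arccos(0.3914) ≈ 67.0°.

67.0°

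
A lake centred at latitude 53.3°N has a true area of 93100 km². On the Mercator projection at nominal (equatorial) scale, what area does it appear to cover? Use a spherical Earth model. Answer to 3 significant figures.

261000 km²

The Mercator projection is conformal; its linear scale factor is the same in every direction and equals sec φ = 1/cos φ.
Areal scale = k² = sec²φ = 1/cos²(53.3°) = 1/0.5976² = 2.800.
Apparent area = 93100 × 2.800 ≈ 261000 km².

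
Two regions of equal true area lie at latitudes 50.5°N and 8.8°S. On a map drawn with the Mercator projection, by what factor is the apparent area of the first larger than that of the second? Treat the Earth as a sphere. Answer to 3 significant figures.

2.41

Mercator areal scale is sec²φ.
At 50.5°: sec²(50.5°) = 1/0.6361² = 2.472.
At 8.8°: sec²(8.8°) = 1/0.9882² = 1.024.
Ratio = 2.472/1.024 = cos²(8.8°)/cos²(50.5°) ≈ 2.41.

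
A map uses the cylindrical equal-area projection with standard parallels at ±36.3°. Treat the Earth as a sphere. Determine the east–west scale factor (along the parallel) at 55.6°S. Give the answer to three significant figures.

1.43

Cylindrical equal-area (φ₀ = 36.3°): h = cos φ / cos 36.3° along meridians, k = cos 36.3° / cos φ along parallels; h·k = 1.
k = cos 36.3° / cos 55.6° = 0.8059/0.5650 = 1.427.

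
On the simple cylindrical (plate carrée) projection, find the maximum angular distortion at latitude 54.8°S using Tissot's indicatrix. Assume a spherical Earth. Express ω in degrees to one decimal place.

For the equirectangular projection with φ₀ = 0 (plate carrée), h = 1 along meridians and k = sec φ along parallels.
At 54.8°: h = 1.000, k = 1.735; principal scales a = 1.735, b = 1.000.
sin(ω/2) = (a − b)/(a + b) = 0.7348/2.735 = 0.2687, so ω = 2 arcsin(0.2687) ≈ 31.2°.

31.2°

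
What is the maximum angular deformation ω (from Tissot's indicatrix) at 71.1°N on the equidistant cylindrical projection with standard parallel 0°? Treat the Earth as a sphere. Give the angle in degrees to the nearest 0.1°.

For the equirectangular projection with φ₀ = 0 (plate carrée), h = 1 along meridians and k = sec φ along parallels.
At 71.1°: h = 1.000, k = 3.087; principal scales a = 3.087, b = 1.000.
sin(ω/2) = (a − b)/(a + b) = 2.087/4.087 = 0.5107, so ω = 2 arcsin(0.5107) ≈ 61.4°.

61.4°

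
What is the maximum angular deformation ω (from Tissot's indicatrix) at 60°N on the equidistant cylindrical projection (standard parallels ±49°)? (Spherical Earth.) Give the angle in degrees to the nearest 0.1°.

15.5°

In the equirectangular projection with standard parallel φ₀ = 49° (x = Rλ cos φ₀, y = Rφ), meridians are true-scale (h = 1) and the parallel scale is k = cos φ₀ / cos φ.
At 60°: h = 1.000, k = 1.312; principal scales a = 1.312, b = 1.000.
sin(ω/2) = (a − b)/(a + b) = 0.3121/2.312 = 0.1350, so ω = 2 arcsin(0.1350) ≈ 15.5°.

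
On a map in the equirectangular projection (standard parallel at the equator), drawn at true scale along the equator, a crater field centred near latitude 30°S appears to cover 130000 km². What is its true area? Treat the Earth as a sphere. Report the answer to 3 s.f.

In the plate carrée (x = Rλ, y = Rφ), meridians are true-scale (h = 1) and parallels are stretched by k = sec φ.
Areal scale = h·k = 1 × sec φ; at 30°, h = 1.000, k = 1.155, so h·k = 1.155.
True area = apparent / (areal scale) = 130000 / 1.155 ≈ 113000 km².

113000 km²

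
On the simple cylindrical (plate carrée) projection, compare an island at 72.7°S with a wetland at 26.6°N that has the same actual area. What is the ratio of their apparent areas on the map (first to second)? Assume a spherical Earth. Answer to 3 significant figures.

3.01

In the plate carrée (x = Rλ, y = Rφ), meridians are true-scale (h = 1) and parallels are stretched by k = sec φ.
Areal scale at 72.7°: h·k = 1.000 × 3.363 = 3.363.
Areal scale at 26.6°: h·k = 1.000 × 1.118 = 1.118.
Ratio = 3.363/1.118 ≈ 3.01.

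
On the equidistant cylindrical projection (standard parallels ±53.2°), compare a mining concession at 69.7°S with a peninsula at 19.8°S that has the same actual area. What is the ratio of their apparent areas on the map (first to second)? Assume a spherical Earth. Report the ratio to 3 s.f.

The equidistant cylindrical projection with φ₀ = 53.2° has h = 1 (meridians true) and k = cos φ₀ / cos φ along parallels.
Areal scale at 69.7°: h·k = 1.000 × 1.727 = 1.727.
Areal scale at 19.8°: h·k = 1.000 × 0.6367 = 0.6367.
Ratio = 1.727/0.6367 ≈ 2.71.

2.71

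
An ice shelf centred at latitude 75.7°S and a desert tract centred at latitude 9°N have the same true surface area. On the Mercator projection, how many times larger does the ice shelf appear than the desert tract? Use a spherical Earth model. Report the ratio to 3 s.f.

16.0

Mercator areal scale is sec²φ.
At 75.7°: sec²(75.7°) = 1/0.2470² = 16.39.
At 9°: sec²(9°) = 1/0.9877² = 1.025.
Ratio = 16.39/1.025 = cos²(9°)/cos²(75.7°) ≈ 16.0.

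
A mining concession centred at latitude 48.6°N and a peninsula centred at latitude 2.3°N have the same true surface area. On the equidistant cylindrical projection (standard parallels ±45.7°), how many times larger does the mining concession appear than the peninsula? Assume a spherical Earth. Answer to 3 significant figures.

1.51

The equidistant cylindrical projection with φ₀ = 45.7° has h = 1 (meridians true) and k = cos φ₀ / cos φ along parallels.
Areal scale at 48.6°: h·k = 1.000 × 1.056 = 1.056.
Areal scale at 2.3°: h·k = 1.000 × 0.6990 = 0.6990.
Ratio = 1.056/0.6990 ≈ 1.51.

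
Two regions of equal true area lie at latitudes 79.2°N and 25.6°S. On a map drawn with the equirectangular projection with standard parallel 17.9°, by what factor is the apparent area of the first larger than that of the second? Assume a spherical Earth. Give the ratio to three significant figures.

4.81

The equidistant cylindrical projection with φ₀ = 17.9° has h = 1 (meridians true) and k = cos φ₀ / cos φ along parallels.
Areal scale at 79.2°: h·k = 1.000 × 5.078 = 5.078.
Areal scale at 25.6°: h·k = 1.000 × 1.055 = 1.055.
Ratio = 5.078/1.055 ≈ 4.81.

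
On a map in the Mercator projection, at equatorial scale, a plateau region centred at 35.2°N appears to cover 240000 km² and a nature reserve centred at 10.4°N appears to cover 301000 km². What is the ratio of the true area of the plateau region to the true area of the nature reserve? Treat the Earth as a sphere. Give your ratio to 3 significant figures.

Since Mercator area scale is 1/cos²φ, the true area equals the apparent area multiplied by cos²φ.
True area of plateau region: 240000 × cos²(35.2°) = 240000 × 0.6677 = 160300 km².
True area of nature reserve: 301000 × cos²(10.4°) = 301000 × 0.9674 = 291200 km².
Ratio = 160300 / 291200 ≈ 0.550.

0.550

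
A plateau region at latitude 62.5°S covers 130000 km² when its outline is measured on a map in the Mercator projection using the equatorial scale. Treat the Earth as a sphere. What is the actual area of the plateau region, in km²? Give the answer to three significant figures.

Mercator is conformal, so the point scale is isotropic: h = k = sec φ = 1/cos φ.
Areal scale = k² = sec²φ = 1/cos²(62.5°) = 1/0.4617² = 4.690.
True area = apparent / (areal scale) = 130000 / 4.690 ≈ 27700 km².

27700 km²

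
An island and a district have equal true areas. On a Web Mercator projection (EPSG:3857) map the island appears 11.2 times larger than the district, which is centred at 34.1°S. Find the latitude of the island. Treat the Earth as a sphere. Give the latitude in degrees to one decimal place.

75.7°

Mercator areal scale is sec²φ, so apparent-area ratio = sec²φ₁ / sec²φ₂ = cos²φ₂ / cos²φ₁.
cos²φ₂ / cos²φ₁ = 11.2  ⇒  cos φ₁ = cos 34.1° / √11.2 = 0.8281/3.347 = 0.2474.
φ₁ = arccos(0.2474) ≈ 75.7°.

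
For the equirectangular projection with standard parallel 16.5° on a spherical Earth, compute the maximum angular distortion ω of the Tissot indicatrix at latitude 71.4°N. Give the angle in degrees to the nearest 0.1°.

In the equirectangular projection with standard parallel φ₀ = 16.5° (x = Rλ cos φ₀, y = Rφ), meridians are true-scale (h = 1) and the parallel scale is k = cos φ₀ / cos φ.
At 71.4°: h = 1.000, k = 3.006; principal scales a = 3.006, b = 1.000.
sin(ω/2) = (a − b)/(a + b) = 2.006/4.006 = 0.5008, so ω = 2 arcsin(0.5008) ≈ 60.1°.

60.1°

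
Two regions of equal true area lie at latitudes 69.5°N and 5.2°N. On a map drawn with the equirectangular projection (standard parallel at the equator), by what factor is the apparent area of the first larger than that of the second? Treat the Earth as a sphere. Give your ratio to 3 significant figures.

In the plate carrée (x = Rλ, y = Rφ), meridians are true-scale (h = 1) and parallels are stretched by k = sec φ.
Areal scale at 69.5°: h·k = 1.000 × 2.855 = 2.855.
Areal scale at 5.2°: h·k = 1.000 × 1.004 = 1.004.
Ratio = 2.855/1.004 ≈ 2.84.

2.84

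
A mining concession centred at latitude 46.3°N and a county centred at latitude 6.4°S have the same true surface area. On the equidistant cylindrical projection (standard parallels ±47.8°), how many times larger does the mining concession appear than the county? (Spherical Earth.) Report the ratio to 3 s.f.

1.44

In the equirectangular projection with standard parallel φ₀ = 47.8° (x = Rλ cos φ₀, y = Rφ), meridians are true-scale (h = 1) and the parallel scale is k = cos φ₀ / cos φ.
Areal scale at 46.3°: h·k = 1.000 × 0.9723 = 0.9723.
Areal scale at 6.4°: h·k = 1.000 × 0.6759 = 0.6759.
Ratio = 0.9723/0.6759 ≈ 1.44.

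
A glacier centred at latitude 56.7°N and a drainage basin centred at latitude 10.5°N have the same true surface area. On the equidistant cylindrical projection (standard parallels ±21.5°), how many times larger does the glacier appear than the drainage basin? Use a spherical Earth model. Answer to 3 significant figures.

1.79

With standard parallel φ₀ = 21.5°, the equirectangular projection gives x = Rλ cos φ₀, y = Rφ, so h = 1 and k = cos 21.5° / cos φ.
Areal scale at 56.7°: h·k = 1.000 × 1.695 = 1.695.
Areal scale at 10.5°: h·k = 1.000 × 0.9463 = 0.9463.
Ratio = 1.695/0.9463 ≈ 1.79.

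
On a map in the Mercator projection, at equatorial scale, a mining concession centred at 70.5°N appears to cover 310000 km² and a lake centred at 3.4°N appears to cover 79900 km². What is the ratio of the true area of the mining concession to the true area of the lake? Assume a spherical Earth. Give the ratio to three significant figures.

Since Mercator area scale is 1/cos²φ, the true area equals the apparent area multiplied by cos²φ.
True area of mining concession: 310000 × cos²(70.5°) = 310000 × 0.1114 = 34540 km².
True area of lake: 79900 × cos²(3.4°) = 79900 × 0.9965 = 79620 km².
Ratio = 34540 / 79620 ≈ 0.434.

0.434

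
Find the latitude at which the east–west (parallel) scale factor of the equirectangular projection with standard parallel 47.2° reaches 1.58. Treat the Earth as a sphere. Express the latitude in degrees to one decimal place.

64.5°

The equidistant cylindrical projection with φ₀ = 47.2° has h = 1 (meridians true) and k = cos φ₀ / cos φ along parallels.
k = cos φ₀ / cos φ = 1.58  ⇒  cos φ = cos 47.2° / 1.58 = 0.4300.
φ = arccos(0.4300) ≈ 64.5°.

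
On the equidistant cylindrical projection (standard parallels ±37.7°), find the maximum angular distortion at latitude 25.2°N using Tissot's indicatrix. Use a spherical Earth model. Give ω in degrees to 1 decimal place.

With standard parallel φ₀ = 37.7°, the equirectangular projection gives x = Rλ cos φ₀, y = Rφ, so h = 1 and k = cos 37.7° / cos φ.
At 25.2°: h = 1.000, k = 0.8744; principal scales a = 1.000, b = 0.8744.
sin(ω/2) = (a − b)/(a + b) = 0.1256/1.874 = 0.06698, so ω = 2 arcsin(0.06698) ≈ 7.7°.

7.7°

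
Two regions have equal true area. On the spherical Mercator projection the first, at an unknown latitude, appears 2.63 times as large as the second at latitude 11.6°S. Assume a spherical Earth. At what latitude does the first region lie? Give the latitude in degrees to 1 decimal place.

52.8°

On Mercator, (apparent₁)/(apparent₂) = sec²φ₁ / sec²φ₂ when true areas are equal.
cos²φ₂ / cos²φ₁ = 2.63  ⇒  cos φ₁ = cos 11.6° / √2.63 = 0.9796/1.622 = 0.6040.
φ₁ = arccos(0.6040) ≈ 52.8°.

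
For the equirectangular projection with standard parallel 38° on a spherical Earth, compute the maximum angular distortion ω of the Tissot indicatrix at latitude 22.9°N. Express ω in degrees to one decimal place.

8.9°

With standard parallel φ₀ = 38°, the equirectangular projection gives x = Rλ cos φ₀, y = Rφ, so h = 1 and k = cos 38° / cos φ.
At 22.9°: h = 1.000, k = 0.8554; principal scales a = 1.000, b = 0.8554.
sin(ω/2) = (a − b)/(a + b) = 0.1446/1.855 = 0.07792, so ω = 2 arcsin(0.07792) ≈ 8.9°.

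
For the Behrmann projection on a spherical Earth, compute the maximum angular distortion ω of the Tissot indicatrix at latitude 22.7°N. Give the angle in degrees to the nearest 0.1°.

The Behrmann projection is cylindrical equal-area with φ₀ = 30°. Cylindrical equal-area (φ₀ = 30°): h = cos φ / cos 30° along meridians, k = cos 30° / cos φ along parallels; h·k = 1.
At 22.7°: h = 1.065, k = 0.9387; principal scales a = 1.065, b = 0.9387.
sin(ω/2) = (a − b)/(a + b) = 0.1265/2.004 = 0.06313, so ω = 2 arcsin(0.06313) ≈ 7.2°.

7.2°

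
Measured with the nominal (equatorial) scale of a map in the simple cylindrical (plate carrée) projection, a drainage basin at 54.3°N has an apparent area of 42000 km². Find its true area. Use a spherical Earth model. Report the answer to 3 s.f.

For the equirectangular projection with φ₀ = 0 (plate carrée), h = 1 along meridians and k = sec φ along parallels.
Areal scale = h·k = 1 × sec φ; at 54.3°, h = 1.000, k = 1.714, so h·k = 1.714.
True area = apparent / (areal scale) = 42000 / 1.714 ≈ 24500 km².

24500 km²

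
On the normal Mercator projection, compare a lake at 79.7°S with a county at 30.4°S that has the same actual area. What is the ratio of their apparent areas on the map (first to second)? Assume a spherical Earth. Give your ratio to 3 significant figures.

23.3

Mercator areal scale is sec²φ.
At 79.7°: sec²(79.7°) = 1/0.1788² = 31.28.
At 30.4°: sec²(30.4°) = 1/0.8625² = 1.344.
Ratio = 31.28/1.344 = cos²(30.4°)/cos²(79.7°) ≈ 23.3.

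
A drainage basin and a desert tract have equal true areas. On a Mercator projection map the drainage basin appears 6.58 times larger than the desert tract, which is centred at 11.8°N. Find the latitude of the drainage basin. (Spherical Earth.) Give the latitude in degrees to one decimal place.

Mercator areal scale is sec²φ, so apparent-area ratio = sec²φ₁ / sec²φ₂ = cos²φ₂ / cos²φ₁.
cos²φ₂ / cos²φ₁ = 6.58  ⇒  cos φ₁ = cos 11.8° / √6.58 = 0.9789/2.565 = 0.3816.
φ₁ = arccos(0.3816) ≈ 67.6°.

67.6°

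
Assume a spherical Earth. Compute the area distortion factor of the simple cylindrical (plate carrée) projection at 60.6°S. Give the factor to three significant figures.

For the equirectangular projection with φ₀ = 0 (plate carrée), h = 1 along meridians and k = sec φ along parallels.
Areal scale = h·k = 1 × sec φ; at 60.6°, h = 1.000, k = 2.037, so h·k = 2.037.

2.04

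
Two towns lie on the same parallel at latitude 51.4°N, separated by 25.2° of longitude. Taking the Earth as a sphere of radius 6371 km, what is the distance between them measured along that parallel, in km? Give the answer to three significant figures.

Arc length along a parallel = R cos φ · Δλ (with Δλ in radians).
= 6371 × cos 51.4° × (25.2° × π/180) = 6371 × 0.6239 × 0.4398 ≈ 1750 km.

1750 km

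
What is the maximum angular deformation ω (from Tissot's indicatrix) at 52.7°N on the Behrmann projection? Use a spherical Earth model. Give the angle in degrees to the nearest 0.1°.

40.1°

Behrmann is a cylindrical equal-area projection with standard parallels at ±30°. For cylindrical equal-area with standard parallel φ₀, h = cos φ / cos φ₀ and k = cos φ₀ / cos φ, so h·k = 1.
At 52.7°: h = 0.6997, k = 1.429; principal scales a = 1.429, b = 0.6997.
sin(ω/2) = (a − b)/(a + b) = 0.7294/2.129 = 0.3426, so ω = 2 arcsin(0.3426) ≈ 40.1°.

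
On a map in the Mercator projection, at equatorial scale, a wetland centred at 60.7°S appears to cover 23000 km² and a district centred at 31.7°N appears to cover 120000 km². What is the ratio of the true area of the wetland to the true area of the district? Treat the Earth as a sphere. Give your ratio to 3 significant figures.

Since Mercator area scale is 1/cos²φ, the true area equals the apparent area multiplied by cos²φ.
True area of wetland: 23000 × cos²(60.7°) = 23000 × 0.2395 = 5508 km².
True area of district: 120000 × cos²(31.7°) = 120000 × 0.7239 = 86870 km².
Ratio = 5508 / 86870 ≈ 0.0634.

0.0634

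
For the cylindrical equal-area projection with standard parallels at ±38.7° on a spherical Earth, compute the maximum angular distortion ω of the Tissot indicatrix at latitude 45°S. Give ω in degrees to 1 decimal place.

A cylindrical equal-area projection with standard parallel φ₀ has meridian scale h = cos φ / cos φ₀ and parallel scale k = cos φ₀ / cos φ (so areas are preserved, h·k = 1).
At 45°: h = 0.9060, k = 1.104; principal scales a = 1.104, b = 0.9060.
sin(ω/2) = (a − b)/(a + b) = 0.1976/2.010 = 0.09834, so ω = 2 arcsin(0.09834) ≈ 11.3°.

11.3°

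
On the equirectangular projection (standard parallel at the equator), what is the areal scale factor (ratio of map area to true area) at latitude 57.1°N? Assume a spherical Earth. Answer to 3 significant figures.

1.84

For the equirectangular projection with φ₀ = 0 (plate carrée), h = 1 along meridians and k = sec φ along parallels.
Areal scale = h·k = 1 × sec φ; at 57.1°, h = 1.000, k = 1.841, so h·k = 1.841.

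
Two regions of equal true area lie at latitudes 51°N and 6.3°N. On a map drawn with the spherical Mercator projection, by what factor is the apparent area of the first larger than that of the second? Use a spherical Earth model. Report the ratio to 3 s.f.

2.49

Mercator is conformal with k = sec φ, so areal scale = k² = sec²φ.
At 51°: sec²(51°) = 1/0.6293² = 2.525.
At 6.3°: sec²(6.3°) = 1/0.9940² = 1.012.
Ratio = 2.525/1.012 = cos²(6.3°)/cos²(51°) ≈ 2.49.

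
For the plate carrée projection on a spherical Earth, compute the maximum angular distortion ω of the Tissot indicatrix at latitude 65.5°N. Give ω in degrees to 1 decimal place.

48.9°

Plate carrée maps x = Rλ, y = Rφ. The meridian scale is h = 1 and the parallel scale is k = 1/cos φ = sec φ.
At 65.5°: h = 1.000, k = 2.411; principal scales a = 2.411, b = 1.000.
sin(ω/2) = (a − b)/(a + b) = 1.411/3.411 = 0.4137, so ω = 2 arcsin(0.4137) ≈ 48.9°.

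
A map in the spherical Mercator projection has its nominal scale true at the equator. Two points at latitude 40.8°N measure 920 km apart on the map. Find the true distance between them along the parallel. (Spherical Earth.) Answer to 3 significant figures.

For Mercator, h = k = sec φ (a conformal cylindrical projection has a single point scale, 1/cos φ).
Along the parallel at 40.8°, map distances are exaggerated by k = sec 40.8° = 1.321.
True distance = 920 / 1.321 = 920 × cos 40.8° ≈ 696 km.

696 km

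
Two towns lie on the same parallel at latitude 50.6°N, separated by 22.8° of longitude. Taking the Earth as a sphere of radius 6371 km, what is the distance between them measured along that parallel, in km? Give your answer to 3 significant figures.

Arc length along a parallel = R cos φ · Δλ (with Δλ in radians).
= 6371 × cos 50.6° × (22.8° × π/180) = 6371 × 0.6347 × 0.3979 ≈ 1610 km.

1610 km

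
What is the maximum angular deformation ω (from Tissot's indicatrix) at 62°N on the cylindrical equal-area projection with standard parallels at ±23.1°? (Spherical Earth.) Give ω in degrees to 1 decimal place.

For cylindrical equal-area with standard parallel φ₀, h = cos φ / cos φ₀ and k = cos φ₀ / cos φ, so h·k = 1.
At 62°: h = 0.5104, k = 1.959; principal scales a = 1.959, b = 0.5104.
sin(ω/2) = (a − b)/(a + b) = 1.449/2.470 = 0.5867, so ω = 2 arcsin(0.5867) ≈ 71.8°.

71.8°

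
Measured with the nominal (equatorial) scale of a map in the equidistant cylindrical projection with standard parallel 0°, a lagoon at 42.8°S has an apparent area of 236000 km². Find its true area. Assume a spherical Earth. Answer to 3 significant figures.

173000 km²

In the plate carrée (x = Rλ, y = Rφ), meridians are true-scale (h = 1) and parallels are stretched by k = sec φ.
Areal scale = h·k = 1 × sec φ; at 42.8°, h = 1.000, k = 1.363, so h·k = 1.363.
True area = apparent / (areal scale) = 236000 / 1.363 ≈ 173000 km².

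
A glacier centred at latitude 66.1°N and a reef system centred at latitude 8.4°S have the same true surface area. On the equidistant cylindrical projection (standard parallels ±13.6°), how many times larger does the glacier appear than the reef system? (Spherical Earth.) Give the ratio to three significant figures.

In the equirectangular projection with standard parallel φ₀ = 13.6° (x = Rλ cos φ₀, y = Rφ), meridians are true-scale (h = 1) and the parallel scale is k = cos φ₀ / cos φ.
Areal scale at 66.1°: h·k = 1.000 × 2.399 = 2.399.
Areal scale at 8.4°: h·k = 1.000 × 0.9825 = 0.9825.
Ratio = 2.399/0.9825 ≈ 2.44.

2.44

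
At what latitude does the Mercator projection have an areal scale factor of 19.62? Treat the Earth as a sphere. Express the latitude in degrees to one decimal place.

77.0°

Mercator areal scale is sec²φ.
sec²φ = 19.62  ⇒  cos²φ = 0.05097  ⇒  cos φ = 0.2258.
φ = arccos(0.2258) ≈ 77.0°.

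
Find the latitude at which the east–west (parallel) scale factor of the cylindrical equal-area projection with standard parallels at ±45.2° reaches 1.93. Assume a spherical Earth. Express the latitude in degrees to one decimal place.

Cylindrical equal-area (φ₀ = 45.2°): h = cos φ / cos 45.2° along meridians, k = cos 45.2° / cos φ along parallels; h·k = 1.
k = cos φ₀ / cos φ = 1.93  ⇒  cos φ = cos 45.2° / 1.93 = 0.3651.
φ = arccos(0.3651) ≈ 68.6°.

68.6°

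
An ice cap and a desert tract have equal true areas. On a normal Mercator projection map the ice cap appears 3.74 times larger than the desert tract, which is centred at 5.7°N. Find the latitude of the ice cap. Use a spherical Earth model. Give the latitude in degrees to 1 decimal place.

For equal true areas on Mercator, apparent areas scale as sec²φ, so the ratio is cos²φ₂ / cos²φ₁.
cos²φ₂ / cos²φ₁ = 3.74  ⇒  cos φ₁ = cos 5.7° / √3.74 = 0.9951/1.934 = 0.5145.
φ₁ = arccos(0.5145) ≈ 59.0°.

59.0°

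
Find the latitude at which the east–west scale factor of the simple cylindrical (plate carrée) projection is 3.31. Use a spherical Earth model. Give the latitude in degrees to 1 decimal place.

Plate carrée: h = 1, k = sec φ along parallels.
sec φ = 3.31  ⇒  cos φ = 0.3021  ⇒  φ ≈ 72.4°.

72.4°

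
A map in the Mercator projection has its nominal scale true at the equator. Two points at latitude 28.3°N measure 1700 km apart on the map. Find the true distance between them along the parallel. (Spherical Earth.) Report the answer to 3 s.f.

The Mercator projection is conformal; its linear scale factor is the same in every direction and equals sec φ = 1/cos φ.
Along the parallel at 28.3°, map distances are exaggerated by k = sec 28.3° = 1.136.
True distance = 1700 / 1.136 = 1700 × cos 28.3° ≈ 1500 km.

1500 km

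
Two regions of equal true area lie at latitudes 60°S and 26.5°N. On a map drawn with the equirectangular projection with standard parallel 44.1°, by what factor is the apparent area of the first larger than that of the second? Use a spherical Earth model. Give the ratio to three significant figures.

1.79

The equidistant cylindrical projection with φ₀ = 44.1° has h = 1 (meridians true) and k = cos φ₀ / cos φ along parallels.
Areal scale at 60°: h·k = 1.000 × 1.436 = 1.436.
Areal scale at 26.5°: h·k = 1.000 × 0.8024 = 0.8024.
Ratio = 1.436/0.8024 ≈ 1.79.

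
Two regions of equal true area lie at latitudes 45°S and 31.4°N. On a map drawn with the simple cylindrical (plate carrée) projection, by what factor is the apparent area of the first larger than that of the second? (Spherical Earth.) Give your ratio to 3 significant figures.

1.21

In the plate carrée (x = Rλ, y = Rφ), meridians are true-scale (h = 1) and parallels are stretched by k = sec φ.
Areal scale at 45°: h·k = 1.000 × 1.414 = 1.414.
Areal scale at 31.4°: h·k = 1.000 × 1.172 = 1.172.
Ratio = 1.414/1.172 ≈ 1.21.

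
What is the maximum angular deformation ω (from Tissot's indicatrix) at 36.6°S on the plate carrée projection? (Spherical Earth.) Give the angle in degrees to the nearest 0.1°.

For the equirectangular projection with φ₀ = 0 (plate carrée), h = 1 along meridians and k = sec φ along parallels.
At 36.6°: h = 1.000, k = 1.246; principal scales a = 1.246, b = 1.000.
sin(ω/2) = (a − b)/(a + b) = 0.2456/2.246 = 0.1094, so ω = 2 arcsin(0.1094) ≈ 12.6°.

12.6°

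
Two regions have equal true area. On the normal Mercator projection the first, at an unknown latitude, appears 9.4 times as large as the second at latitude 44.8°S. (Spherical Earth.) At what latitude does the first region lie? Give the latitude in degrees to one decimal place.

Mercator areal scale is sec²φ, so apparent-area ratio = sec²φ₁ / sec²φ₂ = cos²φ₂ / cos²φ₁.
cos²φ₂ / cos²φ₁ = 9.4  ⇒  cos φ₁ = cos 44.8° / √9.4 = 0.7096/3.066 = 0.2314.
φ₁ = arccos(0.2314) ≈ 76.6°.

76.6°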